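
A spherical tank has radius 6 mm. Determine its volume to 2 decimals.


Shape: sphere
Radius r = 6 mm
Formula: V = (4/3) * pi * r^3
r^3 = 216
(4/3) * 216 = 288
V = 288 * pi
V = 904.78
904.78 mm^3


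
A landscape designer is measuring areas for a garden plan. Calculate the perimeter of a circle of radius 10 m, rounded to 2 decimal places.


Shape: circle
Radius r = 10 m
Formula: C = 2 * pi * r
C = 2 * pi * 10
C = 20 * pi
C = 62.83
62.83 m


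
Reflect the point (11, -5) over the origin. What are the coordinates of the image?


Transformation: reflection
Original point: (11, -5)
Rule for reflection through the origin: (x, y) -> (-x, -y)
Apply: (11, -5) -> (-11, 5)
(-11, 5)


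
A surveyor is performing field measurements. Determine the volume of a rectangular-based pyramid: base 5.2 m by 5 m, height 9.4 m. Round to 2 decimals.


Shape: rectangular pyramid
Base: 5.2 m x 5 m, Height h = 9.4 m
Formula: V = (1/3) * base_area * h
base_area = 5.2 * 5 = 26
base_area * h = 26 * 9.4 = 244.4
V = 244.4 / 3
V = 81.47
81.47 m^3


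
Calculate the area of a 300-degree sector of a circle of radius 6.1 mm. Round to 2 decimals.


Shape: circular sector
Radius r = 6.1 mm, Angle = 300 degrees
Formula: A = (angle/360) * pi * r^2
r^2 = 37.21
Fraction of circle = 300/360
A = (300/360) * pi * 37.21
A = 31.008333 * pi
A = 97.42
97.42 mm^2


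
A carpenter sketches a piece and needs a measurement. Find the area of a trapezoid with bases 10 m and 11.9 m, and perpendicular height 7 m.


Shape: trapezoid
Parallel sides a = 10 m, b = 11.9 m; Height h = 7 m
Formula: A = (a + b) * h / 2
a + b = 10 + 11.9 = 21.9
A = 21.9 * 7 / 2
A = 153.3 / 2
A = 76.65
76.65 m^2


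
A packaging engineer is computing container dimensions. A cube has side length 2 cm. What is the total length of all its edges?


Shape: cube
Side s = 2 cm
A cube has 12 edges, all equal.
Formula: total edge length = 12 * s
Total = 12 * 2
Total = 24
24 cm


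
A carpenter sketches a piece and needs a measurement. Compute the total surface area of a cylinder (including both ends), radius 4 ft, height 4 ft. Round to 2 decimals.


Shape: closed cylinder
Radius r = 4 ft, Height h = 4 ft
Formula: SA = 2*pi*r^2 + 2*pi*r*h = 2*pi*r*(r + h)
r + h = 8
2 * r * (r + h) = 2 * 4 * 8 = 64
SA = 64 * pi
SA = 201.06
201.06 ft^2


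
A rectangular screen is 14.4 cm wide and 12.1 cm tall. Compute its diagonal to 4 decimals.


Shape: rectangle (diagonal via Pythagoras)
Sides: 14.4 cm and 12.1 cm
Formula: d = sqrt(l^2 + w^2)
l^2 = 207.36, w^2 = 146.41
l^2 + w^2 = 353.77
d = sqrt(353.77)
d = 18.8088
18.8088 cm


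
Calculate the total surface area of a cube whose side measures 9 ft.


Shape: cube
Side s = 9 ft
A cube has 6 square faces.
Formula: SA = 6 * s^2
s^2 = 81
SA = 6 * 81
SA = 486
486 ft^2


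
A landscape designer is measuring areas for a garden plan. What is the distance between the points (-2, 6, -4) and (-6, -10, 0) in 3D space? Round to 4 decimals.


3D distance between two points
P1 = (-2, 6, -4), P2 = (-6, -10, 0)
Formula: d = sqrt((x2-x1)^2 + (y2-y1)^2 + (z2-z1)^2)
dx = -6 - -2 = -4
dy = -10 - 6 = -16
dz = 0 - -4 = 4
dx^2 + dy^2 + dz^2 = 16 + 256 + 16 = 288
d = sqrt(288)
d = 16.9706
16.9706 units


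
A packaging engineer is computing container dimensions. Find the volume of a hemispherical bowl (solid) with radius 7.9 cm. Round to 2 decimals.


Shape: hemisphere (half of a sphere)
Radius r = 7.9 cm
Formula: V = (1/2) * (4/3) * pi * r^3 = (2/3) * pi * r^3
r^3 = 493.039
(2/3) * 493.039 = 328.692667
V = 328.692667 * pi
V = 1032.62
1032.62 cm^3


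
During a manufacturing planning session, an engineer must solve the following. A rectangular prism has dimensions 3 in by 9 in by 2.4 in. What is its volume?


Shape: rectangular prism
l = 3 in, w = 9 in, h = 2.4 in
Formula: V = l * w * h
V = 3 * 9 * 2.4
V = 27 * 2.4
V = 64.8
64.8 in^3


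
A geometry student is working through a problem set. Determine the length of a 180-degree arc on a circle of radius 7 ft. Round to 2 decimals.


Shape: circular arc
Radius r = 7 ft, Angle = 180 degrees
Formula: L = (angle/360) * 2 * pi * r
2 * pi * r = 14 * pi
L = (180/360) * 14 * pi
L = 7 * pi
L = 21.99
21.99 ft


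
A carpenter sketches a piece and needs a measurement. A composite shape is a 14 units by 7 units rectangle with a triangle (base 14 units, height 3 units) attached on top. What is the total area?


Composite shape: rectangle + triangle
Rectangle area = 14 * 7 = 98
Triangle area = 0.5 * 14 * 3 = 21
Total = 98 + 21
Total = 119
119 units^2


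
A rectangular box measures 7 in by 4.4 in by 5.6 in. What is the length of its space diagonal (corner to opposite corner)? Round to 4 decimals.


Shape: rectangular box (space diagonal)
l = 7 in, w = 4.4 in, h = 5.6 in
Visualize: the diagonal of the base, then a right triangle with that diagonal and the height.
Formula: d = sqrt(l^2 + w^2 + h^2)
l^2 + w^2 + h^2 = 49 + 19.36 + 31.36 = 99.72
d = sqrt(99.72)
d = 9.986
9.986 in


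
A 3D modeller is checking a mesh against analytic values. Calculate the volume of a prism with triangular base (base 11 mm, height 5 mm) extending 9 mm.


Shape: triangular prism
Triangle base = 11 mm, triangle height = 5 mm, prism length L = 9 mm
Formula: V = (1/2 * b * h_tri) * L
Cross-section area = 0.5 * 11 * 5 = 27.5
V = 27.5 * 9
V = 247.5
247.5 mm^3


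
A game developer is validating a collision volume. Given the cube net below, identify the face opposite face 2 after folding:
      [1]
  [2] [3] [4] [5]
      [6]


Net: cross layout. Take square 3 as the base (bottom).
Fold the four squares in the horizontal row up around 3: 2 -> left, 4 -> right, 5 wraps to the top.
Fold 1 and 6 up from 3: 1 -> back, 6 -> front.
Opposite pairs are therefore: (1, 6), (2, 4), (3, 5).
Face 2 is opposite face 4.
face 4


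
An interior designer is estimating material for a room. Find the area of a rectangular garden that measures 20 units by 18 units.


Shape: rectangle
Length l = 20 units, Width w = 18 units
Formula: A = l * w
A = 20 * 18
A = 360
360 units^2


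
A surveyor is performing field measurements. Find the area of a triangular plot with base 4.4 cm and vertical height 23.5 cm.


Shape: triangle
Base b = 4.4 cm, Height h = 23.5 cm
Formula: A = (1/2) * b * h
A = 0.5 * 4.4 * 23.5
A = 0.5 * 103.4
A = 51.7
51.7 cm^2


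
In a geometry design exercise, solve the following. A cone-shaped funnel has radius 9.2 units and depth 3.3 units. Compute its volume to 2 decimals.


Shape: cone
Radius r = 9.2 units, Height h = 3.3 units
Formula: V = (1/3) * pi * r^2 * h
r^2 = 84.64
pi * r^2 * h = pi * 84.64 * 3.3 = 279.312 * pi
V = 279.312 * pi / 3
V = 292.49
292.49 units^3


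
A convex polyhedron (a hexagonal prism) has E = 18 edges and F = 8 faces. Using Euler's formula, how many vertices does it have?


Polyhedron: hexagonal prism
Euler's formula for convex polyhedra: V - E + F = 2
Given: E = 18 edges and F = 8 faces
Solve for V:
V = 2 + E - F = 2 + 18 - 8 = 12
12 vertices


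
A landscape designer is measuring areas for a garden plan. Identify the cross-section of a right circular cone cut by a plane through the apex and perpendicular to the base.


Solid: right circular cone
Cutting plane: through the apex and perpendicular to the base
Visualize the intersection of the plane with the solid's surface.
The boundary of the cut region is a isosceles triangle.
isosceles triangle


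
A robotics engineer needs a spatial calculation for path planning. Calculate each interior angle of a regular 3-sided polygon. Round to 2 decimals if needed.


Shape: regular triangle (3 sides)
Formula: interior angle = (n - 2) * 180 / n
(n - 2) = 1
(n - 2) * 180 = 180
angle = 180 / 3
angle = 60
60 degrees


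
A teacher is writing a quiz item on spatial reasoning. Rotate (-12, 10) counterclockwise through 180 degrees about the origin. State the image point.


Transformation: rotation about the origin
Original point: (-12, 10)
Rule for 180 deg: (x, y) -> (-x, -y)
Apply: (-12, 10) -> (12, -10)
(12, -10)


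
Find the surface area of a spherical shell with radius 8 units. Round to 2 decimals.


Shape: sphere
Radius r = 8 units
Formula: SA = 4 * pi * r^2
r^2 = 64
SA = 4 * pi * 64
SA = 256 * pi
SA = 804.25
804.25 units^2


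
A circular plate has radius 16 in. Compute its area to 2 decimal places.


Shape: circle
Radius r = 16 in
Formula: A = pi * r^2
r^2 = 16^2 = 256
A = pi * 256
A = 804.25
804.25 in^2


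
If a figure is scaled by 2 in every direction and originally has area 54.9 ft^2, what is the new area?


Linear scale factor k = 2
Original area = 54.9 ft^2
Rule: under a linear scaling by k, areas scale by k^2.
k^2 = 2^2 = 4
New area = 54.9 * 4
New area = 219.6
219.6 ft^2


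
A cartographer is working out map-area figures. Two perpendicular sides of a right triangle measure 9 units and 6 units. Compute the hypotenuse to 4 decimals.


Shape: right triangle
Legs a = 9 units, b = 6 units
Formula: c = sqrt(a^2 + b^2)
a^2 = 81, b^2 = 36
a^2 + b^2 = 117
c = sqrt(117)
c = 10.8167
10.8167 units


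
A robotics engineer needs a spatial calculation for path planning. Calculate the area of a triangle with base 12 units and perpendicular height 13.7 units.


Shape: triangle
Base b = 12 units, Height h = 13.7 units
Formula: A = (1/2) * b * h
A = 0.5 * 12 * 13.7
A = 0.5 * 164.4
A = 82.2
82.2 units^2


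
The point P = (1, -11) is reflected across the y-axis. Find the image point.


Transformation: reflection
Original point: (1, -11)
Rule for reflection over the y-axis: (x, y) -> (-x, y)
Apply: (1, -11) -> (-1, -11)
(-1, -11)


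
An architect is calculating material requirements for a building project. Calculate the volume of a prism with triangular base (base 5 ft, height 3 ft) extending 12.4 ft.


Shape: triangular prism
Triangle base = 5 ft, triangle height = 3 ft, prism length L = 12.4 ft
Formula: V = (1/2 * b * h_tri) * L
Cross-section area = 0.5 * 5 * 3 = 7.5
V = 7.5 * 12.4
V = 93
93 ft^3


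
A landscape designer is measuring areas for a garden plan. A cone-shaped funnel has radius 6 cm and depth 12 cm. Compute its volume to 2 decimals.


Shape: cone
Radius r = 6 cm, Height h = 12 cm
Formula: V = (1/3) * pi * r^2 * h
r^2 = 36
pi * r^2 * h = pi * 36 * 12 = 432 * pi
V = 432 * pi / 3
V = 452.39
452.39 cm^3


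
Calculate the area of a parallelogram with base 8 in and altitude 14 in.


Shape: parallelogram
Base b = 8 in, Height h = 14 in
Formula: A = b * h
A = 8 * 14
A = 112
112 in^2


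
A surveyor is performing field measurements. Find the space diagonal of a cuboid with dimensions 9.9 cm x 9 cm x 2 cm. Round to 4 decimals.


Shape: rectangular box (space diagonal)
l = 9.9 cm, w = 9 cm, h = 2 cm
Visualize: the diagonal of the base, then a right triangle with that diagonal and the height.
Formula: d = sqrt(l^2 + w^2 + h^2)
l^2 + w^2 + h^2 = 98.01 + 81 + 4 = 183.01
d = sqrt(183.01)
d = 13.5281
13.5281 cm


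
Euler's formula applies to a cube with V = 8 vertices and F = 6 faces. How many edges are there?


Polyhedron: cube
Euler's formula for convex polyhedra: V - E + F = 2
Given: V = 8 vertices and F = 6 faces
Solve for E:
E = V + F - 2 = 8 + 6 - 2 = 12
12 edges


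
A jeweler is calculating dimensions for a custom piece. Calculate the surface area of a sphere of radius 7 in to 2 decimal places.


Shape: sphere
Radius r = 7 in
Formula: SA = 4 * pi * r^2
r^2 = 49
SA = 4 * pi * 49
SA = 196 * pi
SA = 615.75
615.75 in^2


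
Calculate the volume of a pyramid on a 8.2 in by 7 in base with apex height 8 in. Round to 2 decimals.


Shape: rectangular pyramid
Base: 8.2 in x 7 in, Height h = 8 in
Formula: V = (1/3) * base_area * h
base_area = 8.2 * 7 = 57.4
base_area * h = 57.4 * 8 = 459.2
V = 459.2 / 3
V = 153.07
153.07 in^3


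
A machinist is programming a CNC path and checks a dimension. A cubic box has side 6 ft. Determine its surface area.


Shape: cube
Side s = 6 ft
A cube has 6 square faces.
Formula: SA = 6 * s^2
s^2 = 36
SA = 6 * 36
SA = 216
216 ft^2


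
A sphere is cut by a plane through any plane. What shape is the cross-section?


Solid: sphere
Cutting plane: through any plane
Visualize the intersection of the plane with the solid's surface.
The boundary of the cut region is a circle.
circle


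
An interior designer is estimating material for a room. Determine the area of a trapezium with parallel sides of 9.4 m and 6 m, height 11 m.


Shape: trapezoid
Parallel sides a = 9.4 m, b = 6 m; Height h = 11 m
Formula: A = (a + b) * h / 2
a + b = 9.4 + 6 = 15.4
A = 15.4 * 11 / 2
A = 169.4 / 2
A = 84.7
84.7 m^2


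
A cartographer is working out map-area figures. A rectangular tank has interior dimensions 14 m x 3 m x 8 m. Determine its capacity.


Shape: rectangular prism
l = 14 m, w = 3 m, h = 8 m
Formula: V = l * w * h
V = 14 * 3 * 8
V = 42 * 8
V = 336
336 m^3


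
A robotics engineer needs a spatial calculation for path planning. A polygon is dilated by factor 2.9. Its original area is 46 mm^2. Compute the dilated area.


Linear scale factor k = 2.9
Original area = 46 mm^2
Rule: under a linear scaling by k, areas scale by k^2.
k^2 = 2.9^2 = 8.41
New area = 46 * 8.41
New area = 386.86
386.86 mm^2


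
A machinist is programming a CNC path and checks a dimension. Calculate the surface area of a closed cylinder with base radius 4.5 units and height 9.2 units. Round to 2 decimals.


Shape: closed cylinder
Radius r = 4.5 units, Height h = 9.2 units
Formula: SA = 2*pi*r^2 + 2*pi*r*h = 2*pi*r*(r + h)
r + h = 13.7
2 * r * (r + h) = 2 * 4.5 * 13.7 = 123.3
SA = 123.3 * pi
SA = 387.36
387.36 units^2


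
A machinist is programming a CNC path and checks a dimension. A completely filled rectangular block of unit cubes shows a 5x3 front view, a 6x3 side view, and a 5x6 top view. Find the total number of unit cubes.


Orthographic views of a solid rectangular block:
Front view 5 x 3 -> length = 5, height = 3
Side view 6 x 3 -> width = 6, height = 3 (consistent)
Top view 5 x 6 -> confirms length = 5, width = 6
The block is 5 x 6 x 3.
Total unit cubes = 5 * 6 * 3 = 90
90 unit cubes


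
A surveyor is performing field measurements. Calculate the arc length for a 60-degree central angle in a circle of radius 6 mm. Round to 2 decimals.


Shape: circular arc
Radius r = 6 mm, Angle = 60 degrees
Formula: L = (angle/360) * 2 * pi * r
2 * pi * r = 12 * pi
L = (60/360) * 12 * pi
L = 2 * pi
L = 6.28
6.28 mm


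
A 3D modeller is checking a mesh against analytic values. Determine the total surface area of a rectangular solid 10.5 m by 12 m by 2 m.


Shape: rectangular prism
l = 10.5 m, w = 12 m, h = 2 m
Formula: SA = 2(lw + lh + wh)
lw = 126, lh = 21, wh = 24
lw + lh + wh = 171
SA = 2 * 171
SA = 342
342 m^2


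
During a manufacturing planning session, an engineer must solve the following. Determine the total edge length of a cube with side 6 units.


Shape: cube
Side s = 6 units
A cube has 12 edges, all equal.
Formula: total edge length = 12 * s
Total = 12 * 6
Total = 72
72 units


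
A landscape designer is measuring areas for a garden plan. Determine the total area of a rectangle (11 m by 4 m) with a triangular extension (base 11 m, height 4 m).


Composite shape: rectangle + triangle
Rectangle area = 11 * 4 = 44
Triangle area = 0.5 * 11 * 4 = 22
Total = 44 + 22
Total = 66
66 m^2


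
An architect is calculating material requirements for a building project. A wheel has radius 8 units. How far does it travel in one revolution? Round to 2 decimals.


Shape: circle
Radius r = 8 units
Formula: C = 2 * pi * r
C = 2 * pi * 8
C = 16 * pi
C = 50.27
50.27 units


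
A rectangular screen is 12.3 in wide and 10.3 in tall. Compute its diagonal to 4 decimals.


Shape: rectangle (diagonal via Pythagoras)
Sides: 12.3 in and 10.3 in
Formula: d = sqrt(l^2 + w^2)
l^2 = 151.29, w^2 = 106.09
l^2 + w^2 = 257.38
d = sqrt(257.38)
d = 16.0431
16.0431 in


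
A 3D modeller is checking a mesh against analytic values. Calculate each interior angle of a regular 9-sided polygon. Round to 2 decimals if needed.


Shape: regular nonagon (9 sides)
Formula: interior angle = (n - 2) * 180 / n
(n - 2) = 7
(n - 2) * 180 = 1260
angle = 1260 / 9
angle = 140
140 degrees


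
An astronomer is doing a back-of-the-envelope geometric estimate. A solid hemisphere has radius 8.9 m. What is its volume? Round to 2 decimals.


Shape: hemisphere (half of a sphere)
Radius r = 8.9 m
Formula: V = (1/2) * (4/3) * pi * r^3 = (2/3) * pi * r^3
r^3 = 704.969
(2/3) * 704.969 = 469.979333
V = 469.979333 * pi
V = 1476.48
1476.48 m^3


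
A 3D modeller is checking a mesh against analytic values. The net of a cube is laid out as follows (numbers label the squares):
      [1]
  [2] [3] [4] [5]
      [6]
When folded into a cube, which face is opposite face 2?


Net: cross layout. Take square 3 as the base (bottom).
Fold the four squares in the horizontal row up around 3: 2 -> left, 4 -> right, 5 wraps to the top.
Fold 1 and 6 up from 3: 1 -> back, 6 -> front.
Opposite pairs are therefore: (1, 6), (2, 4), (3, 5).
Face 2 is opposite face 4.
face 4


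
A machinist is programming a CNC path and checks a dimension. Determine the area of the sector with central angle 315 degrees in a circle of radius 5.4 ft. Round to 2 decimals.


Shape: circular sector
Radius r = 5.4 ft, Angle = 315 degrees
Formula: A = (angle/360) * pi * r^2
r^2 = 29.16
Fraction of circle = 315/360
A = (315/360) * pi * 29.16
A = 25.515 * pi
A = 80.16
80.16 ft^2


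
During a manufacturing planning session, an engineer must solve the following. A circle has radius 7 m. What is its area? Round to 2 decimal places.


Shape: circle
Radius r = 7 m
Formula: A = pi * r^2
r^2 = 7^2 = 49
A = pi * 49
A = 153.94
153.94 m^2


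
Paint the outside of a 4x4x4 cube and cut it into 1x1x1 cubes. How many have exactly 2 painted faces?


Large cube: 4 x 4 x 4, cut into unit cubes.
n = 4, so n - 2 = 2
Cubes with 2 painted faces lie along the edges, excluding corners.
A cube has 12 edges; each contributes (n - 2) = 2 such cubes.
Count = 12 * 2 = 24
24 unit cubes


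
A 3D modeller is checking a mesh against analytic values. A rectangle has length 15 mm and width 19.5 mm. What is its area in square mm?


Shape: rectangle
Length l = 15 mm, Width w = 19.5 mm
Formula: A = l * w
A = 15 * 19.5
A = 292.5
292.5 mm^2


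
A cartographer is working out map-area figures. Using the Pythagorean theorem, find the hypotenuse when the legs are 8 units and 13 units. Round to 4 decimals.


Shape: right triangle
Legs a = 8 units, b = 13 units
Formula: c = sqrt(a^2 + b^2)
a^2 = 64, b^2 = 169
a^2 + b^2 = 233
c = sqrt(233)
c = 15.2643
15.2643 units


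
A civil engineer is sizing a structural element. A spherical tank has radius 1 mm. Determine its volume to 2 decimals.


Shape: sphere
Radius r = 1 mm
Formula: V = (4/3) * pi * r^3
r^3 = 1
(4/3) * 1 = 1.333333
V = 1.333333 * pi
V = 4.19
4.19 mm^3


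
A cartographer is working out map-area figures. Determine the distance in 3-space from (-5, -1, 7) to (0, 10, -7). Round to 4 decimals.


3D distance between two points
P1 = (-5, -1, 7), P2 = (0, 10, -7)
Formula: d = sqrt((x2-x1)^2 + (y2-y1)^2 + (z2-z1)^2)
dx = 0 - -5 = 5
dy = 10 - -1 = 11
dz = -7 - 7 = -14
dx^2 + dy^2 + dz^2 = 25 + 121 + 196 = 342
d = sqrt(342)
d = 18.4932
18.4932 units


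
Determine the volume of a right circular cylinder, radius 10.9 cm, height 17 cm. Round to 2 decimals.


Shape: cylinder
Radius r = 10.9 cm, Height h = 17 cm
Formula: V = pi * r^2 * h
r^2 = 118.81
V = pi * 118.81 * 17
V = 2019.77 * pi
V = 6345.29
6345.29 cm^3


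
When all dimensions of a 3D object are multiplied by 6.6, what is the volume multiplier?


Linear scale factor k = 6.6
Rule: under a linear scaling by k, volumes scale by k^3.
k^3 = 6.6 * 6.6 * 6.6
k^3 = 43.56 * 6.6
k^3 = 287.496
Volume scales by a factor of 287.496.
287.496 (dimensionless)


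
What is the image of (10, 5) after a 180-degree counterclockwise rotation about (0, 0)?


Transformation: rotation about the origin
Original point: (10, 5)
Rule for 180 deg: (x, y) -> (-x, -y)
Apply: (10, 5) -> (-10, -5)
(-10, -5)


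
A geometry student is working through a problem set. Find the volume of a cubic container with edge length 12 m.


Shape: cube
Side s = 12 m
Formula: V = s^3
V = 12 * 12 * 12
V = 144 * 12
V = 1728
1728 m^3


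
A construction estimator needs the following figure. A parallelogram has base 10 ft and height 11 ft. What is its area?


Shape: parallelogram
Base b = 10 ft, Height h = 11 ft
Formula: A = b * h
A = 10 * 11
A = 110
110 ft^2


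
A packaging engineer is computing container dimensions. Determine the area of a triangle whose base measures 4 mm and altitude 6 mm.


Shape: triangle
Base b = 4 mm, Height h = 6 mm
Formula: A = (1/2) * b * h
A = 0.5 * 4 * 6
A = 0.5 * 24
A = 12
12 mm^2


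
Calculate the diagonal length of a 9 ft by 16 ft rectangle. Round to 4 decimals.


Shape: rectangle (diagonal via Pythagoras)
Sides: 9 ft and 16 ft
Formula: d = sqrt(l^2 + w^2)
l^2 = 81, w^2 = 256
l^2 + w^2 = 337
d = sqrt(337)
d = 18.3576
18.3576 ft


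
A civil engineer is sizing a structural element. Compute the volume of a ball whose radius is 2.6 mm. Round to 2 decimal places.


Shape: sphere
Radius r = 2.6 mm
Formula: V = (4/3) * pi * r^3
r^3 = 17.576
(4/3) * 17.576 = 23.434667
V = 23.434667 * pi
V = 73.62
73.62 mm^3


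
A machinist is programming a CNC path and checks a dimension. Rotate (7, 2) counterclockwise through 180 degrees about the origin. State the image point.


Transformation: rotation about the origin
Original point: (7, 2)
Rule for 180 deg: (x, y) -> (-x, -y)
Apply: (7, 2) -> (-7, -2)
(-7, -2)


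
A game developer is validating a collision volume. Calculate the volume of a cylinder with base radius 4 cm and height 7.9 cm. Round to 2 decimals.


Shape: cylinder
Radius r = 4 cm, Height h = 7.9 cm
Formula: V = pi * r^2 * h
r^2 = 16
V = pi * 16 * 7.9
V = 126.4 * pi
V = 397.1
397.1 cm^3


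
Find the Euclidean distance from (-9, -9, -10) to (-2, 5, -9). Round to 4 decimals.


3D distance between two points
P1 = (-9, -9, -10), P2 = (-2, 5, -9)
Formula: d = sqrt((x2-x1)^2 + (y2-y1)^2 + (z2-z1)^2)
dx = -2 - -9 = 7
dy = 5 - -9 = 14
dz = -9 - -10 = 1
dx^2 + dy^2 + dz^2 = 49 + 196 + 1 = 246
d = sqrt(246)
d = 15.6844
15.6844 units


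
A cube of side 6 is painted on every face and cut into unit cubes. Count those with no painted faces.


Large cube: 6 x 6 x 6, cut into unit cubes.
n = 6, so n - 2 = 4
Unpainted cubes form the interior (n - 2)^3 block.
(n - 2)^3 = 4^3 = 64
64 unit cubes


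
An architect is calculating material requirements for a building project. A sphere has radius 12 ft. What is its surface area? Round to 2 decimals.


Shape: sphere
Radius r = 12 ft
Formula: SA = 4 * pi * r^2
r^2 = 144
SA = 4 * pi * 144
SA = 576 * pi
SA = 1809.56
1809.56 ft^2


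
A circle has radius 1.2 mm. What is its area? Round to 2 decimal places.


Shape: circle
Radius r = 1.2 mm
Formula: A = pi * r^2
r^2 = 1.2^2 = 1.44
A = pi * 1.44
A = 4.52
4.52 mm^2


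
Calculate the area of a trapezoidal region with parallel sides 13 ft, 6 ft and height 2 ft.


Shape: trapezoid
Parallel sides a = 13 ft, b = 6 ft; Height h = 2 ft
Formula: A = (a + b) * h / 2
a + b = 13 + 6 = 19
A = 19 * 2 / 2
A = 38 / 2
A = 19
19 ft^2


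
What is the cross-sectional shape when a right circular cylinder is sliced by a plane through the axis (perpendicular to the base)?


Solid: right circular cylinder
Cutting plane: through the axis (perpendicular to the base)
Visualize the intersection of the plane with the solid's surface.
The boundary of the cut region is a rectangle.
rectangle


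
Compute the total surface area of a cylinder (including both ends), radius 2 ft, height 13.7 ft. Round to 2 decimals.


Shape: closed cylinder
Radius r = 2 ft, Height h = 13.7 ft
Formula: SA = 2*pi*r^2 + 2*pi*r*h = 2*pi*r*(r + h)
r + h = 15.7
2 * r * (r + h) = 2 * 2 * 15.7 = 62.8
SA = 62.8 * pi
SA = 197.29
197.29 ft^2


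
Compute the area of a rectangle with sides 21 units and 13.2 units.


Shape: rectangle
Length l = 21 units, Width w = 13.2 units
Formula: A = l * w
A = 21 * 13.2
A = 277.2
277.2 units^2


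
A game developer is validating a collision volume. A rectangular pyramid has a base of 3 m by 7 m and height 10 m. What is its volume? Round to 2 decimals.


Shape: rectangular pyramid
Base: 3 m x 7 m, Height h = 10 m
Formula: V = (1/3) * base_area * h
base_area = 3 * 7 = 21
base_area * h = 21 * 10 = 210
V = 210 / 3
V = 70
70 m^3


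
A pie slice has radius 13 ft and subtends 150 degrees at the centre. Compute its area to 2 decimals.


Shape: circular sector
Radius r = 13 ft, Angle = 150 degrees
Formula: A = (angle/360) * pi * r^2
r^2 = 169
Fraction of circle = 150/360
A = (150/360) * pi * 169
A = 70.416667 * pi
A = 221.22
221.22 ft^2


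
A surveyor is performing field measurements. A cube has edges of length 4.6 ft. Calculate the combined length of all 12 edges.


Shape: cube
Side s = 4.6 ft
A cube has 12 edges, all equal.
Formula: total edge length = 12 * s
Total = 12 * 4.6
Total = 55.2
55.2 ft


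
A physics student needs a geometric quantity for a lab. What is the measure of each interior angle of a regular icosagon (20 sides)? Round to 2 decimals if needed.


Shape: regular icosagon (20 sides)
Formula: interior angle = (n - 2) * 180 / n
(n - 2) = 18
(n - 2) * 180 = 3240
angle = 3240 / 20
angle = 162
162 degrees


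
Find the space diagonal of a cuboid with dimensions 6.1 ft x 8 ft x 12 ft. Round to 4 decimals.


Shape: rectangular box (space diagonal)
l = 6.1 ft, w = 8 ft, h = 12 ft
Visualize: the diagonal of the base, then a right triangle with that diagonal and the height.
Formula: d = sqrt(l^2 + w^2 + h^2)
l^2 + w^2 + h^2 = 37.21 + 64 + 144 = 245.21
d = sqrt(245.21)
d = 15.6592
15.6592 ft


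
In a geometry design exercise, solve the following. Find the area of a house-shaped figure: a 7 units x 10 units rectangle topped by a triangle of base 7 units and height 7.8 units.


Composite shape: rectangle + triangle
Rectangle area = 7 * 10 = 70
Triangle area = 0.5 * 7 * 7.8 = 27.3
Total = 70 + 27.3
Total = 97.3
97.3 units^2


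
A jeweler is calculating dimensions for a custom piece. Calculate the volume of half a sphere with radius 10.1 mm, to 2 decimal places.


Shape: hemisphere (half of a sphere)
Radius r = 10.1 mm
Formula: V = (1/2) * (4/3) * pi * r^3 = (2/3) * pi * r^3
r^3 = 1030.301
(2/3) * 1030.301 = 686.867333
V = 686.867333 * pi
V = 2157.86
2157.86 mm^3


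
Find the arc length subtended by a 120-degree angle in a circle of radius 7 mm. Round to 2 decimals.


Shape: circular arc
Radius r = 7 mm, Angle = 120 degrees
Formula: L = (angle/360) * 2 * pi * r
2 * pi * r = 14 * pi
L = (120/360) * 14 * pi
L = 4.666667 * pi
L = 14.66
14.66 mm


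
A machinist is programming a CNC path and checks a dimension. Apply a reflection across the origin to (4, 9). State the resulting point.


Transformation: reflection
Original point: (4, 9)
Rule for reflection through the origin: (x, y) -> (-x, -y)
Apply: (4, 9) -> (-4, -9)
(-4, -9)


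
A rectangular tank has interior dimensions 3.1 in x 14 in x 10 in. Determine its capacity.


Shape: rectangular prism
l = 3.1 in, w = 14 in, h = 10 in
Formula: V = l * w * h
V = 3.1 * 14 * 10
V = 43.4 * 10
V = 434
434 in^3


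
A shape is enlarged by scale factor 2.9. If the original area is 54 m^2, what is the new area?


Linear scale factor k = 2.9
Original area = 54 m^2
Rule: under a linear scaling by k, areas scale by k^2.
k^2 = 2.9^2 = 8.41
New area = 54 * 8.41
New area = 454.14
454.14 m^2


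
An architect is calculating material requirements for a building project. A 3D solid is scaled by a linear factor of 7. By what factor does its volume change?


Linear scale factor k = 7
Rule: under a linear scaling by k, volumes scale by k^3.
k^3 = 7 * 7 * 7
k^3 = 49 * 7
k^3 = 343
Volume scales by a factor of 343.
343 (dimensionless)


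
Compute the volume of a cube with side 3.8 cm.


Shape: cube
Side s = 3.8 cm
Formula: V = s^3
V = 3.8 * 3.8 * 3.8
V = 14.44 * 3.8
V = 54.872
54.872 cm^3


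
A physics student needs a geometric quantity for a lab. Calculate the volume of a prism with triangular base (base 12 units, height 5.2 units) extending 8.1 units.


Shape: triangular prism
Triangle base = 12 units, triangle height = 5.2 units, prism length L = 8.1 units
Formula: V = (1/2 * b * h_tri) * L
Cross-section area = 0.5 * 12 * 5.2 = 31.2
V = 31.2 * 8.1
V = 252.72
252.72 units^3


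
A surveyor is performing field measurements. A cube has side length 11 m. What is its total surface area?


Shape: cube
Side s = 11 m
A cube has 6 square faces.
Formula: SA = 6 * s^2
s^2 = 121
SA = 6 * 121
SA = 726
726 m^2


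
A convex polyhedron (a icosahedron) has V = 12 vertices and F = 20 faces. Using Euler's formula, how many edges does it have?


Polyhedron: icosahedron
Euler's formula for convex polyhedra: V - E + F = 2
Given: V = 12 vertices and F = 20 faces
Solve for E:
E = V + F - 2 = 12 + 20 - 2 = 30
30 edges


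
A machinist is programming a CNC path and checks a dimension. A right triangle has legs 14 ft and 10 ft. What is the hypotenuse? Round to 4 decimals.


Shape: right triangle
Legs a = 14 ft, b = 10 ft
Formula: c = sqrt(a^2 + b^2)
a^2 = 196, b^2 = 100
a^2 + b^2 = 296
c = sqrt(296)
c = 17.2047
17.2047 ft


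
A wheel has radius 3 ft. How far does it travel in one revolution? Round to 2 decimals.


Shape: circle
Radius r = 3 ft
Formula: C = 2 * pi * r
C = 2 * pi * 3
C = 6 * pi
C = 18.85
18.85 ft


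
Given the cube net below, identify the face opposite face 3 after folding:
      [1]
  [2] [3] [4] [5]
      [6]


Net: cross layout. Take square 3 as the base (bottom).
Fold the four squares in the horizontal row up around 3: 2 -> left, 4 -> right, 5 wraps to the top.
Fold 1 and 6 up from 3: 1 -> back, 6 -> front.
Opposite pairs are therefore: (1, 6), (2, 4), (3, 5).
Face 3 is opposite face 5.
face 5


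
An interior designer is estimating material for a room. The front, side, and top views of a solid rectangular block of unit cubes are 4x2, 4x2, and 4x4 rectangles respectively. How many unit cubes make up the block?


Orthographic views of a solid rectangular block:
Front view 4 x 2 -> length = 4, height = 2
Side view 4 x 2 -> width = 4, height = 2 (consistent)
Top view 4 x 4 -> confirms length = 4, width = 4
The block is 4 x 4 x 2.
Total unit cubes = 4 * 4 * 2 = 32
32 unit cubes


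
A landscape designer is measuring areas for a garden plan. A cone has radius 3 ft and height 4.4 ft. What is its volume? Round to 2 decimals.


Shape: cone
Radius r = 3 ft, Height h = 4.4 ft
Formula: V = (1/3) * pi * r^2 * h
r^2 = 9
pi * r^2 * h = pi * 9 * 4.4 = 39.6 * pi
V = 39.6 * pi / 3
V = 41.47
41.47 ft^3


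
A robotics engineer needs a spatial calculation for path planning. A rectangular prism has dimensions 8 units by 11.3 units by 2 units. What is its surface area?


Shape: rectangular prism
l = 8 units, w = 11.3 units, h = 2 units
Formula: SA = 2(lw + lh + wh)
lw = 90.4, lh = 16, wh = 22.6
lw + lh + wh = 129
SA = 2 * 129
SA = 258
258 units^2


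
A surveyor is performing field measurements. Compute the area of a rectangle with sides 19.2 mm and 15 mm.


Shape: rectangle
Length l = 19.2 mm, Width w = 15 mm
Formula: A = l * w
A = 19.2 * 15
A = 288
288 mm^2


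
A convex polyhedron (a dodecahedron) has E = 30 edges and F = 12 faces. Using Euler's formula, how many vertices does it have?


Polyhedron: dodecahedron
Euler's formula for convex polyhedra: V - E + F = 2
Given: E = 30 edges and F = 12 faces
Solve for V:
V = 2 + E - F = 2 + 30 - 12 = 20
20 vertices


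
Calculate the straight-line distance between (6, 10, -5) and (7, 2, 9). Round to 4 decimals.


3D distance between two points
P1 = (6, 10, -5), P2 = (7, 2, 9)
Formula: d = sqrt((x2-x1)^2 + (y2-y1)^2 + (z2-z1)^2)
dx = 7 - 6 = 1
dy = 2 - 10 = -8
dz = 9 - -5 = 14
dx^2 + dy^2 + dz^2 = 1 + 64 + 196 = 261
d = sqrt(261)
d = 16.1555
16.1555 units


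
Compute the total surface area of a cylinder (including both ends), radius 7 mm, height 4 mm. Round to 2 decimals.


Shape: closed cylinder
Radius r = 7 mm, Height h = 4 mm
Formula: SA = 2*pi*r^2 + 2*pi*r*h = 2*pi*r*(r + h)
r + h = 11
2 * r * (r + h) = 2 * 7 * 11 = 154
SA = 154 * pi
SA = 483.81
483.81 mm^2


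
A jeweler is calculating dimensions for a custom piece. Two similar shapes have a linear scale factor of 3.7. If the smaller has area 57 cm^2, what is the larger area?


Linear scale factor k = 3.7
Original area = 57 cm^2
Rule: under a linear scaling by k, areas scale by k^2.
k^2 = 3.7^2 = 13.69
New area = 57 * 13.69
New area = 780.33
780.33 cm^2


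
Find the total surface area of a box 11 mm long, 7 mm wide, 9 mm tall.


Shape: rectangular prism
l = 11 mm, w = 7 mm, h = 9 mm
Formula: SA = 2(lw + lh + wh)
lw = 77, lh = 99, wh = 63
lw + lh + wh = 239
SA = 2 * 239
SA = 478
478 mm^2


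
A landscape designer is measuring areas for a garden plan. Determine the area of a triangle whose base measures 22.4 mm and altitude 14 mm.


Shape: triangle
Base b = 22.4 mm, Height h = 14 mm
Formula: A = (1/2) * b * h
A = 0.5 * 22.4 * 14
A = 0.5 * 313.6
A = 156.8
156.8 mm^2


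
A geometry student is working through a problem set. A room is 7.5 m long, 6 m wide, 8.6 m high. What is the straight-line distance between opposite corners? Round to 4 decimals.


Shape: rectangular box (space diagonal)
l = 7.5 m, w = 6 m, h = 8.6 m
Visualize: the diagonal of the base, then a right triangle with that diagonal and the height.
Formula: d = sqrt(l^2 + w^2 + h^2)
l^2 + w^2 + h^2 = 56.25 + 36 + 73.96 = 166.21
d = sqrt(166.21)
d = 12.8922
12.8922 m


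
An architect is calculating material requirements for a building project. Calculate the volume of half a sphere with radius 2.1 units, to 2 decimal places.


Shape: hemisphere (half of a sphere)
Radius r = 2.1 units
Formula: V = (1/2) * (4/3) * pi * r^3 = (2/3) * pi * r^3
r^3 = 9.261
(2/3) * 9.261 = 6.174
V = 6.174 * pi
V = 19.4
19.4 units^3


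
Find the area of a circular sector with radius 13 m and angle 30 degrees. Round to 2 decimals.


Shape: circular sector
Radius r = 13 m, Angle = 30 degrees
Formula: A = (angle/360) * pi * r^2
r^2 = 169
Fraction of circle = 30/360
A = (30/360) * pi * 169
A = 14.083333 * pi
A = 44.24
44.24 m^2


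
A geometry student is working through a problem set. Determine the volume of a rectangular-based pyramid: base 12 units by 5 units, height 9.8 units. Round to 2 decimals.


Shape: rectangular pyramid
Base: 12 units x 5 units, Height h = 9.8 units
Formula: V = (1/3) * base_area * h
base_area = 12 * 5 = 60
base_area * h = 60 * 9.8 = 588
V = 588 / 3
V = 196
196 units^3


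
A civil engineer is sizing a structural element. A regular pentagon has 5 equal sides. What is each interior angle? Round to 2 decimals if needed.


Shape: regular pentagon (5 sides)
Formula: interior angle = (n - 2) * 180 / n
(n - 2) = 3
(n - 2) * 180 = 540
angle = 540 / 5
angle = 108
108 degrees


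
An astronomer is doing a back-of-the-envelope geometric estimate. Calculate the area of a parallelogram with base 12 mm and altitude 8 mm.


Shape: parallelogram
Base b = 12 mm, Height h = 8 mm
Formula: A = b * h
A = 12 * 8
A = 96
96 mm^2


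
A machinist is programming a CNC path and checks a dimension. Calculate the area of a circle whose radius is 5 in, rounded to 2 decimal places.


Shape: circle
Radius r = 5 in
Formula: A = pi * r^2
r^2 = 5^2 = 25
A = pi * 25
A = 78.54
78.54 in^2


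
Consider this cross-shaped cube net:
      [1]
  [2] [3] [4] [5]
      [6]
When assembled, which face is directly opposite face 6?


Net: cross layout. Take square 3 as the base (bottom).
Fold the four squares in the horizontal row up around 3: 2 -> left, 4 -> right, 5 wraps to the top.
Fold 1 and 6 up from 3: 1 -> back, 6 -> front.
Opposite pairs are therefore: (1, 6), (2, 4), (3, 5).
Face 6 is opposite face 1.
face 1


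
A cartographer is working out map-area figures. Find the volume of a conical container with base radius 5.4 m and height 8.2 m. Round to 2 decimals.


Shape: cone
Radius r = 5.4 m, Height h = 8.2 m
Formula: V = (1/3) * pi * r^2 * h
r^2 = 29.16
pi * r^2 * h = pi * 29.16 * 8.2 = 239.112 * pi
V = 239.112 * pi / 3
V = 250.4
250.4 m^3


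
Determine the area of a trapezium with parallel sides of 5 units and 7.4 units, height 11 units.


Shape: trapezoid
Parallel sides a = 5 units, b = 7.4 units; Height h = 11 units
Formula: A = (a + b) * h / 2
a + b = 5 + 7.4 = 12.4
A = 12.4 * 11 / 2
A = 136.4 / 2
A = 68.2
68.2 units^2


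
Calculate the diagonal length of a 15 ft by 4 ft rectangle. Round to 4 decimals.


Shape: rectangle (diagonal via Pythagoras)
Sides: 15 ft and 4 ft
Formula: d = sqrt(l^2 + w^2)
l^2 = 225, w^2 = 16
l^2 + w^2 = 241
d = sqrt(241)
d = 15.5242
15.5242 ft


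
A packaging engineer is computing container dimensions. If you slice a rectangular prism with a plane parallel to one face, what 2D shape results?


Solid: rectangular prism
Cutting plane: parallel to one face
Visualize the intersection of the plane with the solid's surface.
The boundary of the cut region is a rectangle.
rectangle


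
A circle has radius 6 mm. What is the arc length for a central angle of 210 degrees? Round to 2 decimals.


Shape: circular arc
Radius r = 6 mm, Angle = 210 degrees
Formula: L = (angle/360) * 2 * pi * r
2 * pi * r = 12 * pi
L = (210/360) * 12 * pi
L = 7 * pi
L = 21.99
21.99 mm


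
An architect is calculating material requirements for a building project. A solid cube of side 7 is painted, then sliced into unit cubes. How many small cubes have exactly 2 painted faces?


Large cube: 7 x 7 x 7, cut into unit cubes.
n = 7, so n - 2 = 5
Cubes with 2 painted faces lie along the edges, excluding corners.
A cube has 12 edges; each contributes (n - 2) = 5 such cubes.
Count = 12 * 5 = 60
60 unit cubes


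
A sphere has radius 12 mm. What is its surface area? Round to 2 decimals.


Shape: sphere
Radius r = 12 mm
Formula: SA = 4 * pi * r^2
r^2 = 144
SA = 4 * pi * 144
SA = 576 * pi
SA = 1809.56
1809.56 mm^2


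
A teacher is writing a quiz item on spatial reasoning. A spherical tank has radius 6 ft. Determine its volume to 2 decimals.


Shape: sphere
Radius r = 6 ft
Formula: V = (4/3) * pi * r^3
r^3 = 216
(4/3) * 216 = 288
V = 288 * pi
V = 904.78
904.78 ft^3


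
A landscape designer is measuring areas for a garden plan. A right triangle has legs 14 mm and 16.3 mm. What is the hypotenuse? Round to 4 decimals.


Shape: right triangle
Legs a = 14 mm, b = 16.3 mm
Formula: c = sqrt(a^2 + b^2)
a^2 = 196, b^2 = 265.69
a^2 + b^2 = 461.69
c = sqrt(461.69)
c = 21.487
21.487 mm


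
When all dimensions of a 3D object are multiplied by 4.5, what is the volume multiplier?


Linear scale factor k = 4.5
Rule: under a linear scaling by k, volumes scale by k^3.
k^3 = 4.5 * 4.5 * 4.5
k^3 = 20.25 * 4.5
k^3 = 91.125
Volume scales by a factor of 91.125.
91.125 (dimensionless)


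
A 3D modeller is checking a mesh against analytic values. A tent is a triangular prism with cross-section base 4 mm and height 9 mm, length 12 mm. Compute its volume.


Shape: triangular prism
Triangle base = 4 mm, triangle height = 9 mm, prism length L = 12 mm
Formula: V = (1/2 * b * h_tri) * L
Cross-section area = 0.5 * 4 * 9 = 18
V = 18 * 12
V = 216
216 mm^3


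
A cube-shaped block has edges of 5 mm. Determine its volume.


Shape: cube
Side s = 5 mm
Formula: V = s^3
V = 5 * 5 * 5
V = 25 * 5
V = 125
125 mm^3


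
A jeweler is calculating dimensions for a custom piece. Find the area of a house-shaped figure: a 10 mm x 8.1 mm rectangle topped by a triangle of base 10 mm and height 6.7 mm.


Composite shape: rectangle + triangle
Rectangle area = 10 * 8.1 = 81
Triangle area = 0.5 * 10 * 6.7 = 33.5
Total = 81 + 33.5
Total = 114.5
114.5 mm^2
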